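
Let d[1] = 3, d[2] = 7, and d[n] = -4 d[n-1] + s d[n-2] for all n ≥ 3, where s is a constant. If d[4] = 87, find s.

d[3] = -28 + 3s
d[4] = 112 - 5s
So 112 - 5s = 87, giving s = 5.

5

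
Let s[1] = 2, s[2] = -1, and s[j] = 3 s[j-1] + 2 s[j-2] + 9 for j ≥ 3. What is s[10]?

81323

s[3] = 3·(-1) + 2·2 + 9 = 10
s[4] = 3·10 + 2·(-1) + 9 = 37
s[5] = 3·37 + 2·10 + 9 = 140
s[6] = 3·140 + 2·37 + 9 = 503
s[7] = 3·503 + 2·140 + 9 = 1798
s[8] = 3·1798 + 2·503 + 9 = 6409
s[9] = 3·6409 + 2·1798 + 9 = 22832
s[10] = 3·22832 + 2·6409 + 9 = 81323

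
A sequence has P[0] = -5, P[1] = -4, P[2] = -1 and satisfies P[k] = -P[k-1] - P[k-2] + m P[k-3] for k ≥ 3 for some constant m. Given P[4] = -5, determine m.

P[3] = 5 - 5m
P[4] = -4 + m
So -4 + m = -5, giving m = -1.

-1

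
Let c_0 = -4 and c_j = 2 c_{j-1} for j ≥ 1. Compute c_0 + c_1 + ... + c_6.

-508

c_1 = 2(-4) = -8
c_2 = 2(-8) = -16
c_3 = 2(-16) = -32
c_4 = 2(-32) = -64
c_5 = 2(-64) = -128
c_6 = 2(-128) = -256
Sum = (-4) + (-8) + (-16) + (-32) + (-64) + (-128) + (-256) = -508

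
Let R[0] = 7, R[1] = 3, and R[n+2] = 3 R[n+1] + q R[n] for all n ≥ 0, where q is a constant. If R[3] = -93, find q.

-5

R[2] = 9 + 7q
R[3] = 27 + 24q
So 27 + 24q = -93, giving q = -5.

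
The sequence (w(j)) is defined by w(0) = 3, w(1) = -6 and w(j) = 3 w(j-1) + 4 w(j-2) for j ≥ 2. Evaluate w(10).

-629142

w(2) = 3(-6) + 4(3) = -6
w(3) = 3(-6) + 4(-6) = -42
w(4) = 3(-42) + 4(-6) = -150
w(5) = 3(-150) + 4(-42) = -618
w(6) = 3(-618) + 4(-150) = -2454
w(7) = 3(-2454) + 4(-618) = -9834
w(8) = 3(-9834) + 4(-2454) = -39318
w(9) = 3(-39318) + 4(-9834) = -157290
w(10) = 3(-157290) + 4(-39318) = -629142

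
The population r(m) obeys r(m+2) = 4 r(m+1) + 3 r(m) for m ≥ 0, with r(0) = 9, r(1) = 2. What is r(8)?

320345

r(2) = 4(2) + 3(9) = 35
r(3) = 4(35) + 3(2) = 146
r(4) = 4(146) + 3(35) = 689
r(5) = 4(689) + 3(146) = 3194
r(6) = 4(3194) + 3(689) = 14843
r(7) = 4(14843) + 3(3194) = 68954
r(8) = 4(68954) + 3(14843) = 320345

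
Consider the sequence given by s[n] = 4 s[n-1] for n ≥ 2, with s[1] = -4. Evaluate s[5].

-1024

s[2] = 4*(-4) = -16
s[3] = 4*(-16) = -64
s[4] = 4*(-64) = -256
s[5] = 4*(-256) = -1024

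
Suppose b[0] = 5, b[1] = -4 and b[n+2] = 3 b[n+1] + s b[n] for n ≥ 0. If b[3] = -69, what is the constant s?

-3

b[2] = -12 + 5s
b[3] = -36 + 11s
So -36 + 11s = -69, giving s = -3.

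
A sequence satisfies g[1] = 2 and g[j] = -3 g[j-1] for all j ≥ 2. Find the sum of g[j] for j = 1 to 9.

9842

g[2] = -3(2) = -6
g[3] = -3(-6) = 18
g[4] = -3(18) = -54
g[5] = -3(-54) = 162
g[6] = -3(162) = -486
g[7] = -3(-486) = 1458
g[8] = -3(1458) = -4374
g[9] = -3(-4374) = 13122
Sum = 2 + (-6) + 18 + (-54) + 162 + (-486) + 1458 + (-4374) + 13122 = 9842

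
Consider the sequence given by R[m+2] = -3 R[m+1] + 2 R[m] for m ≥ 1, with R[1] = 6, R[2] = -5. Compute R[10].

R[3] = -3·(-5) + 2·6 = 27
R[4] = -3·27 + 2·(-5) = -91
R[5] = -3·(-91) + 2·27 = 327
R[6] = -3·327 + 2·(-91) = -1163
R[7] = -3·(-1163) + 2·327 = 4143
R[8] = -3·4143 + 2·(-1163) = -14755
R[9] = -3·(-14755) + 2·4143 = 52551
R[10] = -3·52551 + 2·(-14755) = -187163

-187163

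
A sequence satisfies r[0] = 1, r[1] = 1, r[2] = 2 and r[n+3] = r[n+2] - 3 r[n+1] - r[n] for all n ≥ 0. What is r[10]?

r[3] = 2 - 3·1 - 1 = -2
r[4] = (-2) - 3·2 - 1 = -9
r[5] = (-9) - 3·(-2) - 2 = -5
r[6] = (-5) - 3·(-9) - (-2) = 24
r[7] = 24 - 3·(-5) - (-9) = 48
r[8] = 48 - 3·24 - (-5) = -19
r[9] = (-19) - 3·48 - 24 = -187
r[10] = (-187) - 3·(-19) - 48 = -178

-178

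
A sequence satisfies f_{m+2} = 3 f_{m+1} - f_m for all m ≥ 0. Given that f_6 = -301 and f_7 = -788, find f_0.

Rearranging, f_{m-2} = -(f_m - 3 f_{m-1}).
f_5 = -(-788 - 3(-301)) = -115
f_4 = -(-301 - 3(-115)) = -44
f_3 = -(-115 - 3(-44)) = -17
f_2 = -(-44 - 3(-17)) = -7
f_1 = -(-17 - 3(-7)) = -4
f_0 = -(-7 - 3(-4)) = -5

-5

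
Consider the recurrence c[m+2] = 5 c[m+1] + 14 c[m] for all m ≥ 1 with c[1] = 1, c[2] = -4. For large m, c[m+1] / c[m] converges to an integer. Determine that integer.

7

The characteristic equation is r^2 - 5r - 14 = 0, which factors as (r - 7)(r + 2) = 0.
So the roots are 7 and -2. Since |7| > |-2| and the coefficient of 7^m is non-zero, the ratio tends to 7.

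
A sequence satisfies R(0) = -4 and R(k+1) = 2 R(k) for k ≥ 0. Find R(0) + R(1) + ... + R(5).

R(1) = 2·(-4) = -8
R(2) = 2·(-8) = -16
R(3) = 2·(-16) = -32
R(4) = 2·(-32) = -64
R(5) = 2·(-64) = -128
Sum = (-4) + (-8) + (-16) + (-32) + (-64) + (-128) = -252

-252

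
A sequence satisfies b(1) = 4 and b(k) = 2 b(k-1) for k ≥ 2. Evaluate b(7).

256

b(2) = 2*4 = 8
b(3) = 2*8 = 16
b(4) = 2*16 = 32
b(5) = 2*32 = 64
b(6) = 2*64 = 128
b(7) = 2*128 = 256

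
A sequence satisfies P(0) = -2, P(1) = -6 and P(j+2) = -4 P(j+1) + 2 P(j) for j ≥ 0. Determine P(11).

P(2) = -4(-6) + 2(-2) = 20
P(3) = -4(20) + 2(-6) = -92
P(4) = -4(-92) + 2(20) = 408
P(5) = -4(408) + 2(-92) = -1816
P(6) = -4(-1816) + 2(408) = 8080
P(7) = -4(8080) + 2(-1816) = -35952
P(8) = -4(-35952) + 2(8080) = 159968
P(9) = -4(159968) + 2(-35952) = -711776
P(10) = -4(-711776) + 2(159968) = 3167040
P(11) = -4(3167040) + 2(-711776) = -14091712

-14091712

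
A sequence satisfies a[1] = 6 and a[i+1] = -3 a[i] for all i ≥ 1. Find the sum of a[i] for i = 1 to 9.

a[2] = -3·6 = -18
a[3] = -3·(-18) = 54
a[4] = -3·54 = -162
a[5] = -3·(-162) = 486
a[6] = -3·486 = -1458
a[7] = -3·(-1458) = 4374
a[8] = -3·4374 = -13122
a[9] = -3·(-13122) = 39366
Sum = 6 + (-18) + 54 + (-162) + 486 + (-1458) + 4374 + (-13122) + 39366 = 29526

29526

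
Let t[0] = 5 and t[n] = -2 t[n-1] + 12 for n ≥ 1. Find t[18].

262148

The fixed point is 12/(1 + 2) = 4, so t[n] - 4 = -2(t[n-1] - 4).
Hence t[n] = 1·(-2)^n + 4.
t[18] = 1·(-2)^{18} + 4 = 1·262144 + 4 = 262148.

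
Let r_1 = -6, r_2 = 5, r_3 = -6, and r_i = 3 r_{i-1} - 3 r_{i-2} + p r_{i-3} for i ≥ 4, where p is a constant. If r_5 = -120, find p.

r_4 = -33 - 6p
r_5 = -81 - 13p
So -81 - 13p = -120, giving p = 3.

3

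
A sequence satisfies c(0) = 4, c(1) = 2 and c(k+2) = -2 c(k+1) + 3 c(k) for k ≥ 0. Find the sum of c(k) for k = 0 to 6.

c(2) = -2*2 + 3*4 = 8
c(3) = -2*8 + 3*2 = -10
c(4) = -2*(-10) + 3*8 = 44
c(5) = -2*44 + 3*(-10) = -118
c(6) = -2*(-118) + 3*44 = 368
Sum = 4 + 2 + 8 + (-10) + 44 + (-118) + 368 = 298

298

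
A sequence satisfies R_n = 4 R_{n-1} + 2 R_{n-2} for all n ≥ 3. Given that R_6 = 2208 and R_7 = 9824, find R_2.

8

Rearranging, R_{n-2} = (R_n - 4 R_{n-1}) / 2.
R_5 = (9824 - 4*2208) / 2 = 992/2 = 496
R_4 = (2208 - 4*496) / 2 = 224/2 = 112
R_3 = (496 - 4*112) / 2 = 48/2 = 24
R_2 = (112 - 4*24) / 2 = 16/2 = 8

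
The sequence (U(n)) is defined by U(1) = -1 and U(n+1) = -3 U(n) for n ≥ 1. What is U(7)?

-729

U(2) = -3·(-1) = 3
U(3) = -3·3 = -9
U(4) = -3·(-9) = 27
U(5) = -3·27 = -81
U(6) = -3·(-81) = 243
U(7) = -3·243 = -729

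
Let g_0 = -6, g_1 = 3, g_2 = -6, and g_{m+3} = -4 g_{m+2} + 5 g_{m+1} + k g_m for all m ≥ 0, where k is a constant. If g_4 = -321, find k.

-5

g_3 = 39 - 6k
g_4 = -186 + 27k
So -186 + 27k = -321, giving k = -5.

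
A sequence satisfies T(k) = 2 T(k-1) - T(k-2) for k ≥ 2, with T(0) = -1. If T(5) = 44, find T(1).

8

Let T(1) = w.
T(2) = 1 + 2w
T(3) = 2 + 3w
T(4) = 3 + 4w
T(5) = 4 + 5w
So 4 + 5w = 44, giving w = 8.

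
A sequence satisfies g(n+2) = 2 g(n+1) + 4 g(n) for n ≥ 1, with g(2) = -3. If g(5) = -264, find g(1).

Let g(1) = w.
g(3) = -6 + 4w
g(4) = -24 + 8w
g(5) = -72 + 32w
So -72 + 32w = -264, giving w = -6.

-6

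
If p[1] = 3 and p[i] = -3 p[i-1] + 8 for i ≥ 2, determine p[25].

The fixed point is 8/(1 + 3) = 2, so p[i] - 2 = -3(p[i-1] - 2).
Hence p[i] = 1·(-3)^{i-1} + 2.
p[25] = 1·(-3)^{24} + 2 = 1·282429536481 + 2 = 282429536483.

282429536483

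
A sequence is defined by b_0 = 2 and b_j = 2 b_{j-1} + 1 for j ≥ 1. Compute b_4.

47

b_1 = 2·2 + 1 = 5
b_2 = 2·5 + 1 = 11
b_3 = 2·11 + 1 = 23
b_4 = 2·23 + 1 = 47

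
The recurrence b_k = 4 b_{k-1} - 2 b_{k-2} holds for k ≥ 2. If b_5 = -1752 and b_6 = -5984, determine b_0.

Rearranging, b_{k-2} = (b_k - 4 b_{k-1}) / -2.
b_4 = (-5984 - 4(-1752)) / -2 = 1024/-2 = -512
b_3 = (-1752 - 4(-512)) / -2 = 296/-2 = -148
b_2 = (-512 - 4(-148)) / -2 = 80/-2 = -40
b_1 = (-148 - 4(-40)) / -2 = 12/-2 = -6
b_0 = (-40 - 4(-6)) / -2 = -16/-2 = 8

8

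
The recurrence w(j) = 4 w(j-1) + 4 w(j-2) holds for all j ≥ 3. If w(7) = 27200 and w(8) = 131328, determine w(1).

Rearranging, w(j-2) = (w(j) - 4 w(j-1)) / 4.
w(6) = (131328 - 4*27200) / 4 = 22528/4 = 5632
w(5) = (27200 - 4*5632) / 4 = 4672/4 = 1168
w(4) = (5632 - 4*1168) / 4 = 960/4 = 240
w(3) = (1168 - 4*240) / 4 = 208/4 = 52
w(2) = (240 - 4*52) / 4 = 32/4 = 8
w(1) = (52 - 4*8) / 4 = 20/4 = 5

5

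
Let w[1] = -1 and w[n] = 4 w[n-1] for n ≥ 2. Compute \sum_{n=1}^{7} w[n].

w[2] = 4*(-1) = -4
w[3] = 4*(-4) = -16
w[4] = 4*(-16) = -64
w[5] = 4*(-64) = -256
w[6] = 4*(-256) = -1024
w[7] = 4*(-1024) = -4096
Sum = (-1) + (-4) + (-16) + (-64) + (-256) + (-1024) + (-4096) = -5461

-5461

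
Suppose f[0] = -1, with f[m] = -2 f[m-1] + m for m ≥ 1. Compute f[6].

f[1] = -2(-1) + 1 = 3
f[2] = -2(3) + 2 = -4
f[3] = -2(-4) + 3 = 11
f[4] = -2(11) + 4 = -18
f[5] = -2(-18) + 5 = 41
f[6] = -2(41) + 6 = -76

-76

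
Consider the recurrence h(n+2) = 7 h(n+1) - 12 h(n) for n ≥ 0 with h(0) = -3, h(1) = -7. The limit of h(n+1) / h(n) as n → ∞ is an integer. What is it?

4

The characteristic equation is r^2 - 7r + 12 = 0, which factors as (r - 4)(r - 3) = 0.
So the roots are 4 and 3. Since |4| > |3| and the coefficient of 4^n is non-zero, the ratio tends to 4.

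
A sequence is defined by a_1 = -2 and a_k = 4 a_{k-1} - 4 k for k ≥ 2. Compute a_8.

-83728

a_2 = 4*(-2) - 8 = -16
a_3 = 4*(-16) - 12 = -76
a_4 = 4*(-76) - 16 = -320
a_5 = 4*(-320) - 20 = -1300
a_6 = 4*(-1300) - 24 = -5224
a_7 = 4*(-5224) - 28 = -20924
a_8 = 4*(-20924) - 32 = -83728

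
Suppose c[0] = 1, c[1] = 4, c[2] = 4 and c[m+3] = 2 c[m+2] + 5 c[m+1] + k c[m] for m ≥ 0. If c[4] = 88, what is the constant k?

c[3] = 28 + k
c[4] = 76 + 6k
So 76 + 6k = 88, giving k = 2.

2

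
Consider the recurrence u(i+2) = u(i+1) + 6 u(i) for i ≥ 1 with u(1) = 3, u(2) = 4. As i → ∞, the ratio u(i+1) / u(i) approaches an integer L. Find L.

3

The characteristic equation is r^2 - r - 6 = 0, which factors as (r - 3)(r + 2) = 0.
So the roots are 3 and -2. Since |3| > |-2| and the coefficient of 3^i is non-zero, the ratio tends to 3.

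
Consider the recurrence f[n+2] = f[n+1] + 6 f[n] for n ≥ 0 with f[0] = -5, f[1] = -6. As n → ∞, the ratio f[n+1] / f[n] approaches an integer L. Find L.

3

The characteristic equation is r^2 - r - 6 = 0, which factors as (r - 3)(r + 2) = 0.
So the roots are 3 and -2. Since |3| > |-2| and the coefficient of 3^n is non-zero, the ratio tends to 3.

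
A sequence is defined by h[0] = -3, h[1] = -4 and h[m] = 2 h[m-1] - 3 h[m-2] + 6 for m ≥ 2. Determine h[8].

h[2] = 2*(-4) - 3*(-3) + 6 = 7
h[3] = 2*7 - 3*(-4) + 6 = 32
h[4] = 2*32 - 3*7 + 6 = 49
h[5] = 2*49 - 3*32 + 6 = 8
h[6] = 2*8 - 3*49 + 6 = -125
h[7] = 2*(-125) - 3*8 + 6 = -268
h[8] = 2*(-268) - 3*(-125) + 6 = -155

-155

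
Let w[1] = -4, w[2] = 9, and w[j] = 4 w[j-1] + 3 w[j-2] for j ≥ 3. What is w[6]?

2625

w[3] = 4*9 + 3*(-4) = 24
w[4] = 4*24 + 3*9 = 123
w[5] = 4*123 + 3*24 = 564
w[6] = 4*564 + 3*123 = 2625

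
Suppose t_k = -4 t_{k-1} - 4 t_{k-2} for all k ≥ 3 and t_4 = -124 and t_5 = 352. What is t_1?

Rearranging, t_{k-2} = (t_k + 4 t_{k-1}) / -4.
t_3 = (352 + 4·(-124)) / -4 = -144/-4 = 36
t_2 = (-124 + 4·36) / -4 = 20/-4 = -5
t_1 = (36 + 4·(-5)) / -4 = 16/-4 = -4

-4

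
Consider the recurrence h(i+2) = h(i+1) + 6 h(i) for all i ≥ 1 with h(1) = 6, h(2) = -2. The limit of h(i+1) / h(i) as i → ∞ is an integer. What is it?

The characteristic equation is r^2 - r - 6 = 0, which factors as (r - 3)(r + 2) = 0.
So the roots are 3 and -2. Since |3| > |-2| and the coefficient of 3^i is non-zero, the ratio tends to 3.

3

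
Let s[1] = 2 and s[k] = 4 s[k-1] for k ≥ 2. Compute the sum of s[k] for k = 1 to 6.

s[2] = 4(2) = 8
s[3] = 4(8) = 32
s[4] = 4(32) = 128
s[5] = 4(128) = 512
s[6] = 4(512) = 2048
Sum = 2 + 8 + 32 + 128 + 512 + 2048 = 2730

2730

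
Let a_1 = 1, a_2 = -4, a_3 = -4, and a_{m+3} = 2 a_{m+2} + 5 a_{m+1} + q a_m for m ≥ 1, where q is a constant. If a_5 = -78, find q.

1

a_4 = -28 + q
a_5 = -76 - 2q
So -76 - 2q = -78, giving q = 1.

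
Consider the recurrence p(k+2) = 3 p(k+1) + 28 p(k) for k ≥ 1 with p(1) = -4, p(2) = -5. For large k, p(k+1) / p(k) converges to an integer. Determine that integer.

7

The characteristic equation is r^2 - 3r - 28 = 0, which factors as (r - 7)(r + 4) = 0.
So the roots are 7 and -4. Since |7| > |-4| and the coefficient of 7^k is non-zero, the ratio tends to 7.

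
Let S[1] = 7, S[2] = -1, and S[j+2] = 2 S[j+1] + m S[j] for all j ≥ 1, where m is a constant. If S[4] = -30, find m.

-2

S[3] = -2 + 7m
S[4] = -4 + 13m
So -4 + 13m = -30, giving m = -2.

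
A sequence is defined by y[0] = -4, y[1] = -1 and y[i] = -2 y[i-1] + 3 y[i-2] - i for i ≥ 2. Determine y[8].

-5652

y[2] = -2·(-1) + 3·(-4) - 2 = -12
y[3] = -2·(-12) + 3·(-1) - 3 = 18
y[4] = -2·18 + 3·(-12) - 4 = -76
y[5] = -2·(-76) + 3·18 - 5 = 201
y[6] = -2·201 + 3·(-76) - 6 = -636
y[7] = -2·(-636) + 3·201 - 7 = 1868
y[8] = -2·1868 + 3·(-636) - 8 = -5652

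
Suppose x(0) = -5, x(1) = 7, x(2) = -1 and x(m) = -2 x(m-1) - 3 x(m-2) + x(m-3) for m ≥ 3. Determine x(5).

-45

x(3) = -2*(-1) - 3*7 + (-5) = -24
x(4) = -2*(-24) - 3*(-1) + 7 = 58
x(5) = -2*58 - 3*(-24) + (-1) = -45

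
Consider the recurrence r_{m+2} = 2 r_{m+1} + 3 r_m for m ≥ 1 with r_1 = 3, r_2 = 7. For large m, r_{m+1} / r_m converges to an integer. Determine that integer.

The characteristic equation is r^2 - 2r - 3 = 0, which factors as (r - 3)(r + 1) = 0.
So the roots are 3 and -1. Since |3| > |-1| and the coefficient of 3^m is non-zero, the ratio tends to 3.

3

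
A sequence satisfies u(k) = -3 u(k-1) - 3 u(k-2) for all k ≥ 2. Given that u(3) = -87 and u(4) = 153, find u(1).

-7

Rearranging, u(k-2) = (u(k) + 3 u(k-1)) / -3.
u(2) = (153 + 3·(-87)) / -3 = -108/-3 = 36
u(1) = (-87 + 3·36) / -3 = 21/-3 = -7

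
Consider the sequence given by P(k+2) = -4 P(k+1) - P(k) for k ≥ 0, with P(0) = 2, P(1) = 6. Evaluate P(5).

1366

P(2) = -4(6) - 2 = -26
P(3) = -4(-26) - 6 = 98
P(4) = -4(98) - (-26) = -366
P(5) = -4(-366) - 98 = 1366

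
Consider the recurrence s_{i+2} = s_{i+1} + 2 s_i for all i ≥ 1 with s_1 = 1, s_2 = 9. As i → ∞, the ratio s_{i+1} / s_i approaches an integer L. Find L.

The characteristic equation is r^2 - r - 2 = 0, which factors as (r - 2)(r + 1) = 0.
So the roots are 2 and -1. Since |2| > |-1| and the coefficient of 2^i is non-zero, the ratio tends to 2.

2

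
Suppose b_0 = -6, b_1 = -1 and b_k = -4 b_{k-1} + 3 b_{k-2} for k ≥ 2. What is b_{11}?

b_2 = -4*(-1) + 3*(-6) = -14
b_3 = -4*(-14) + 3*(-1) = 53
b_4 = -4*53 + 3*(-14) = -254
b_5 = -4*(-254) + 3*53 = 1175
b_6 = -4*1175 + 3*(-254) = -5462
b_7 = -4*(-5462) + 3*1175 = 25373
b_8 = -4*25373 + 3*(-5462) = -117878
b_9 = -4*(-117878) + 3*25373 = 547631
b_{10} = -4*547631 + 3*(-117878) = -2544158
b_{11} = -4*(-2544158) + 3*547631 = 11819525

11819525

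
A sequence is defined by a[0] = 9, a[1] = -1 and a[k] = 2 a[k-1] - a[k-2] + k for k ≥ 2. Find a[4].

a[2] = 2·(-1) - 9 + 2 = -9
a[3] = 2·(-9) - (-1) + 3 = -14
a[4] = 2·(-14) - (-9) + 4 = -15

-15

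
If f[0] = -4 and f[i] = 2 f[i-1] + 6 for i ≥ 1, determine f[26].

134217722

The fixed point is 6/(1 - 2) = -6, so f[i] + 6 = 2(f[i-1] + 6).
Hence f[i] = 2·2^i - 6.
f[26] = 2·2^{26} - 6 = 2·67108864 - 6 = 134217722.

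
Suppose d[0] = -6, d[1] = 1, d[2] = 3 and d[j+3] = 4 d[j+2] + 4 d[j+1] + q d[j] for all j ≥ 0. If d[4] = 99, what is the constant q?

-1

d[3] = 16 - 6q
d[4] = 76 - 23q
So 76 - 23q = 99, giving q = -1.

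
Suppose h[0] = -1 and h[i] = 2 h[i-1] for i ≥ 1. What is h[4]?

h[1] = 2*(-1) = -2
h[2] = 2*(-2) = -4
h[3] = 2*(-4) = -8
h[4] = 2*(-8) = -16

-16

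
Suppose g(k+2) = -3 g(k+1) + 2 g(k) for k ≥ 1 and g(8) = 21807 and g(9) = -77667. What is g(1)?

-6

Rearranging, g(k-2) = (g(k) + 3 g(k-1)) / 2.
g(7) = (-77667 + 3·21807) / 2 = -12246/2 = -6123
g(6) = (21807 + 3·(-6123)) / 2 = 3438/2 = 1719
g(5) = (-6123 + 3·1719) / 2 = -966/2 = -483
g(4) = (1719 + 3·(-483)) / 2 = 270/2 = 135
g(3) = (-483 + 3·135) / 2 = -78/2 = -39
g(2) = (135 + 3·(-39)) / 2 = 18/2 = 9
g(1) = (-39 + 3·9) / 2 = -12/2 = -6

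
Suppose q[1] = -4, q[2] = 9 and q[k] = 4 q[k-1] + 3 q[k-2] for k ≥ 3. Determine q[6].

q[3] = 4·9 + 3·(-4) = 24
q[4] = 4·24 + 3·9 = 123
q[5] = 4·123 + 3·24 = 564
q[6] = 4·564 + 3·123 = 2625

2625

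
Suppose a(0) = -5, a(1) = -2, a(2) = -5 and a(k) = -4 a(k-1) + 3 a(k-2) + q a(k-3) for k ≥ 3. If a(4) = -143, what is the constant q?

a(3) = 14 - 5q
a(4) = -71 + 18q
So -71 + 18q = -143, giving q = -4.

-4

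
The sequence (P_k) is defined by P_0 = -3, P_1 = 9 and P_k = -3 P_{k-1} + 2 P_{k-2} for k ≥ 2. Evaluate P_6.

P_2 = -3(9) + 2(-3) = -33
P_3 = -3(-33) + 2(9) = 117
P_4 = -3(117) + 2(-33) = -417
P_5 = -3(-417) + 2(117) = 1485
P_6 = -3(1485) + 2(-417) = -5289

-5289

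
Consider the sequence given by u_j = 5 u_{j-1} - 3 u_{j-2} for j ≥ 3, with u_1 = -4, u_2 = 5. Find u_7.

u_3 = 5(5) - 3(-4) = 37
u_4 = 5(37) - 3(5) = 170
u_5 = 5(170) - 3(37) = 739
u_6 = 5(739) - 3(170) = 3185
u_7 = 5(3185) - 3(739) = 13708

13708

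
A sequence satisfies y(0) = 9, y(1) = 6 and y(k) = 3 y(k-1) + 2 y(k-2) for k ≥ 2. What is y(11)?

3135648

y(2) = 3·6 + 2·9 = 36
y(3) = 3·36 + 2·6 = 120
y(4) = 3·120 + 2·36 = 432
y(5) = 3·432 + 2·120 = 1536
y(6) = 3·1536 + 2·432 = 5472
y(7) = 3·5472 + 2·1536 = 19488
y(8) = 3·19488 + 2·5472 = 69408
y(9) = 3·69408 + 2·19488 = 247200
y(10) = 3·247200 + 2·69408 = 880416
y(11) = 3·880416 + 2·247200 = 3135648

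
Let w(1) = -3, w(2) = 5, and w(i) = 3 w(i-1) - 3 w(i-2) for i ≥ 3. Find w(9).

-648

w(3) = 3·5 - 3·(-3) = 24
w(4) = 3·24 - 3·5 = 57
w(5) = 3·57 - 3·24 = 99
w(6) = 3·99 - 3·57 = 126
w(7) = 3·126 - 3·99 = 81
w(8) = 3·81 - 3·126 = -135
w(9) = 3·(-135) - 3·81 = -648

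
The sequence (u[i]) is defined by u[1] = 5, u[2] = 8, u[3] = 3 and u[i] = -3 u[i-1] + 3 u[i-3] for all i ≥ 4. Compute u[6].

u[4] = -3·3 + 3·5 = 6
u[5] = -3·6 + 3·8 = 6
u[6] = -3·6 + 3·3 = -9

-9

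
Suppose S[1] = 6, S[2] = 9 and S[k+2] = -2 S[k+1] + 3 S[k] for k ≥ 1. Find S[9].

-4914

S[3] = -2·9 + 3·6 = 0
S[4] = -2·0 + 3·9 = 27
S[5] = -2·27 + 3·0 = -54
S[6] = -2·(-54) + 3·27 = 189
S[7] = -2·189 + 3·(-54) = -540
S[8] = -2·(-540) + 3·189 = 1647
S[9] = -2·1647 + 3·(-540) = -4914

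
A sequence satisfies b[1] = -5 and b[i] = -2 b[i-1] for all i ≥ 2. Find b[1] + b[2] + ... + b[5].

-55

b[2] = -2·(-5) = 10
b[3] = -2·10 = -20
b[4] = -2·(-20) = 40
b[5] = -2·40 = -80
Sum = (-5) + 10 + (-20) + 40 + (-80) = -55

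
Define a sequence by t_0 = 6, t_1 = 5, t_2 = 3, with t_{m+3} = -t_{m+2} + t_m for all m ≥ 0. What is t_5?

t_3 = -3 + 6 = 3
t_4 = -3 + 5 = 2
t_5 = -2 + 3 = 1

1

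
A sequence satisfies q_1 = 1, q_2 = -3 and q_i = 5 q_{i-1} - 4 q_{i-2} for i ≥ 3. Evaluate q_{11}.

q_3 = 5·(-3) - 4·1 = -19
q_4 = 5·(-19) - 4·(-3) = -83
q_5 = 5·(-83) - 4·(-19) = -339
q_6 = 5·(-339) - 4·(-83) = -1363
q_7 = 5·(-1363) - 4·(-339) = -5459
q_8 = 5·(-5459) - 4·(-1363) = -21843
q_9 = 5·(-21843) - 4·(-5459) = -87379
q_{10} = 5·(-87379) - 4·(-21843) = -349523
q_{11} = 5·(-349523) - 4·(-87379) = -1398099

-1398099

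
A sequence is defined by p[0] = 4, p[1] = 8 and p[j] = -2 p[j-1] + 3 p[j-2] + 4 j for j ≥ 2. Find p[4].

p[2] = -2*8 + 3*4 + 8 = 4
p[3] = -2*4 + 3*8 + 12 = 28
p[4] = -2*28 + 3*4 + 16 = -28

-28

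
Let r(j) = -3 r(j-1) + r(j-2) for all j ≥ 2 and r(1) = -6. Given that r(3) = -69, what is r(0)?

3

Let r(0) = y.
r(2) = 18 + y
r(3) = -60 - 3y
So -60 - 3y = -69, giving y = 3.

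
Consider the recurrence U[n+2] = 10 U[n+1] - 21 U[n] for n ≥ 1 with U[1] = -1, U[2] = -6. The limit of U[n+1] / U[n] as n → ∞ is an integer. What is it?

7

The characteristic equation is r^2 - 10r + 21 = 0, which factors as (r - 7)(r - 3) = 0.
So the roots are 7 and 3. Since |7| > |3| and the coefficient of 7^n is non-zero, the ratio tends to 7.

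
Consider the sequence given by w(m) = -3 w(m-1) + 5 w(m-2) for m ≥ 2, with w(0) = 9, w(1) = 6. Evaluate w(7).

-19986

w(2) = -3·6 + 5·9 = 27
w(3) = -3·27 + 5·6 = -51
w(4) = -3·(-51) + 5·27 = 288
w(5) = -3·288 + 5·(-51) = -1119
w(6) = -3·(-1119) + 5·288 = 4797
w(7) = -3·4797 + 5·(-1119) = -19986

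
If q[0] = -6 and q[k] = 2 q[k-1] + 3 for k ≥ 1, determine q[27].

-402653187

The fixed point is 3/(1 - 2) = -3, so q[k] + 3 = 2(q[k-1] + 3).
Hence q[k] = -3·2^k - 3.
q[27] = -3·2^{27} - 3 = -3·134217728 - 3 = -402653187.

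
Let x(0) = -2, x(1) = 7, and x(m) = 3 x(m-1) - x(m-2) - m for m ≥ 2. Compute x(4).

134

x(2) = 3·7 - (-2) - 2 = 21
x(3) = 3·21 - 7 - 3 = 53
x(4) = 3·53 - 21 - 4 = 134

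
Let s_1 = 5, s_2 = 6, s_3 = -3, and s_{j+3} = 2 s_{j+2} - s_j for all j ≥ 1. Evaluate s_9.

-271

s_4 = 2(-3) - 5 = -11
s_5 = 2(-11) - 6 = -28
s_6 = 2(-28) - (-3) = -53
s_7 = 2(-53) - (-11) = -95
s_8 = 2(-95) - (-28) = -162
s_9 = 2(-162) - (-53) = -271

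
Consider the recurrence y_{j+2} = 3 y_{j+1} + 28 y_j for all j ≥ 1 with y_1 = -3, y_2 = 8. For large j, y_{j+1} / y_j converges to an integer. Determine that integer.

The characteristic equation is r^2 - 3r - 28 = 0, which factors as (r - 7)(r + 4) = 0.
So the roots are 7 and -4. Since |7| > |-4| and the coefficient of 7^j is non-zero, the ratio tends to 7.

7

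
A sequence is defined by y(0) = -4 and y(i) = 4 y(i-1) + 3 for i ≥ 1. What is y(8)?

y(1) = 4*(-4) + 3 = -13
y(2) = 4*(-13) + 3 = -49
y(3) = 4*(-49) + 3 = -193
y(4) = 4*(-193) + 3 = -769
y(5) = 4*(-769) + 3 = -3073
y(6) = 4*(-3073) + 3 = -12289
y(7) = 4*(-12289) + 3 = -49153
y(8) = 4*(-49153) + 3 = -196609

-196609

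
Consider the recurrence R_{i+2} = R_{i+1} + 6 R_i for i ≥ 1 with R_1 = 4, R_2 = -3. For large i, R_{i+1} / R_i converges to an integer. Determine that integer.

The characteristic equation is r^2 - r - 6 = 0, which factors as (r - 3)(r + 2) = 0.
So the roots are 3 and -2. Since |3| > |-2| and the coefficient of 3^i is non-zero, the ratio tends to 3.

3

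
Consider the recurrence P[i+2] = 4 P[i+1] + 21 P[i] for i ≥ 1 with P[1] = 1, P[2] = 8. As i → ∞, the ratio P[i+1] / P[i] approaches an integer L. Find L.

The characteristic equation is r^2 - 4r - 21 = 0, which factors as (r - 7)(r + 3) = 0.
So the roots are 7 and -3. Since |7| > |-3| and the coefficient of 7^i is non-zero, the ratio tends to 7.

7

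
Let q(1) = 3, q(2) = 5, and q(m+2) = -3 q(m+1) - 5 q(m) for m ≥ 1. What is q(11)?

-20205

q(3) = -3*5 - 5*3 = -30
q(4) = -3*(-30) - 5*5 = 65
q(5) = -3*65 - 5*(-30) = -45
q(6) = -3*(-45) - 5*65 = -190
q(7) = -3*(-190) - 5*(-45) = 795
q(8) = -3*795 - 5*(-190) = -1435
q(9) = -3*(-1435) - 5*795 = 330
q(10) = -3*330 - 5*(-1435) = 6185
q(11) = -3*6185 - 5*330 = -20205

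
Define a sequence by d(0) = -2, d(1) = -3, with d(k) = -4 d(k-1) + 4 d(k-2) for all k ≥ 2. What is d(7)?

-14528

d(2) = -4·(-3) + 4·(-2) = 4
d(3) = -4·4 + 4·(-3) = -28
d(4) = -4·(-28) + 4·4 = 128
d(5) = -4·128 + 4·(-28) = -624
d(6) = -4·(-624) + 4·128 = 3008
d(7) = -4·3008 + 4·(-624) = -14528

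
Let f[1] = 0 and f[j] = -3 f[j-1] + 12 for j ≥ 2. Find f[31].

-617673396283944

The fixed point is 12/(1 + 3) = 3, so f[j] - 3 = -3(f[j-1] - 3).
Hence f[j] = -3·(-3)^{j-1} + 3.
f[31] = -3·(-3)^{30} + 3 = -3·205891132094649 + 3 = -617673396283944.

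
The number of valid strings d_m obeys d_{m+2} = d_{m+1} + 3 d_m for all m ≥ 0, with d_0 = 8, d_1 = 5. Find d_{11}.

d_2 = 5 + 3·8 = 29
d_3 = 29 + 3·5 = 44
d_4 = 44 + 3·29 = 131
d_5 = 131 + 3·44 = 263
d_6 = 263 + 3·131 = 656
d_7 = 656 + 3·263 = 1445
d_8 = 1445 + 3·656 = 3413
d_9 = 3413 + 3·1445 = 7748
d_{10} = 7748 + 3·3413 = 17987
d_{11} = 17987 + 3·7748 = 41231

41231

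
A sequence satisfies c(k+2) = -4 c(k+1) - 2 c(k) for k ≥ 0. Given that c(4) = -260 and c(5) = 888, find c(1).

Rearranging, c(k-2) = (c(k) + 4 c(k-1)) / -2.
c(3) = (888 + 4(-260)) / -2 = -152/-2 = 76
c(2) = (-260 + 4(76)) / -2 = 44/-2 = -22
c(1) = (76 + 4(-22)) / -2 = -12/-2 = 6

6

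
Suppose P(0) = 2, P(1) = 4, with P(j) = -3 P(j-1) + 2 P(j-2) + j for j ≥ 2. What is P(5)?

348

P(2) = -3(4) + 2(2) + 2 = -6
P(3) = -3(-6) + 2(4) + 3 = 29
P(4) = -3(29) + 2(-6) + 4 = -95
P(5) = -3(-95) + 2(29) + 5 = 348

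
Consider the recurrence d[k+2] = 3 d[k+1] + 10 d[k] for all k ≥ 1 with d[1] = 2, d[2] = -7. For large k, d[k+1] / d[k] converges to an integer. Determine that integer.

The characteristic equation is r^2 - 3r - 10 = 0, which factors as (r - 5)(r + 2) = 0.
So the roots are 5 and -2. Since |5| > |-2| and the coefficient of 5^k is non-zero, the ratio tends to 5.

5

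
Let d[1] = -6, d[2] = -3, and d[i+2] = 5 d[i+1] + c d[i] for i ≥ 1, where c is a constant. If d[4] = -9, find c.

d[3] = -15 - 6c
d[4] = -75 - 33c
So -75 - 33c = -9, giving c = -2.

-2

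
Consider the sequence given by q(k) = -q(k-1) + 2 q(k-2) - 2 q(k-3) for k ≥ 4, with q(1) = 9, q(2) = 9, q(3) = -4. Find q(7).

q(4) = -(-4) + 2·9 - 2·9 = 4
q(5) = -4 + 2·(-4) - 2·9 = -30
q(6) = -(-30) + 2·4 - 2·(-4) = 46
q(7) = -46 + 2·(-30) - 2·4 = -114

-114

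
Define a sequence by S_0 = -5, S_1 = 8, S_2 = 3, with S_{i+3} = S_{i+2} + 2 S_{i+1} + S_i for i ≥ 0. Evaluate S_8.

592

S_3 = 3 + 2*8 + (-5) = 14
S_4 = 14 + 2*3 + 8 = 28
S_5 = 28 + 2*14 + 3 = 59
S_6 = 59 + 2*28 + 14 = 129
S_7 = 129 + 2*59 + 28 = 275
S_8 = 275 + 2*129 + 59 = 592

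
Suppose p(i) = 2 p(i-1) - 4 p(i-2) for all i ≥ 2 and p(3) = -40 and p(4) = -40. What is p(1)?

5

Rearranging, p(i-2) = (p(i) - 2 p(i-1)) / -4.
p(2) = (-40 - 2·(-40)) / -4 = 40/-4 = -10
p(1) = (-40 - 2·(-10)) / -4 = -20/-4 = 5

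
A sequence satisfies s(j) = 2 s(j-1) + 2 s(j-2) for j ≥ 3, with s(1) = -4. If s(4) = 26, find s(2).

7

Let s(2) = y.
s(3) = -8 + 2y
s(4) = -16 + 6y
So -16 + 6y = 26, giving y = 7.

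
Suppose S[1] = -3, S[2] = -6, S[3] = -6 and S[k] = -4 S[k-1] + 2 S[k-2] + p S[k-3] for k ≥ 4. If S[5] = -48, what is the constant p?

S[4] = 12 - 3p
S[5] = -60 + 6p
So -60 + 6p = -48, giving p = 2.

2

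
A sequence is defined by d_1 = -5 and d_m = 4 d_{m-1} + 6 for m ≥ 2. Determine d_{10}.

d_2 = 4*(-5) + 6 = -14
d_3 = 4*(-14) + 6 = -50
d_4 = 4*(-50) + 6 = -194
d_5 = 4*(-194) + 6 = -770
d_6 = 4*(-770) + 6 = -3074
d_7 = 4*(-3074) + 6 = -12290
d_8 = 4*(-12290) + 6 = -49154
d_9 = 4*(-49154) + 6 = -196610
d_{10} = 4*(-196610) + 6 = -786434

-786434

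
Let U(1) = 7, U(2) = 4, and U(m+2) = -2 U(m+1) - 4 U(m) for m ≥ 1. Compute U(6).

U(3) = -2(4) - 4(7) = -36
U(4) = -2(-36) - 4(4) = 56
U(5) = -2(56) - 4(-36) = 32
U(6) = -2(32) - 4(56) = -288

-288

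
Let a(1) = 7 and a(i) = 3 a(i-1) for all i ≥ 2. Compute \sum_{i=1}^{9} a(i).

a(2) = 3(7) = 21
a(3) = 3(21) = 63
a(4) = 3(63) = 189
a(5) = 3(189) = 567
a(6) = 3(567) = 1701
a(7) = 3(1701) = 5103
a(8) = 3(5103) = 15309
a(9) = 3(15309) = 45927
Sum = 7 + 21 + 63 + 189 + 567 + 1701 + 5103 + 15309 + 45927 = 68887

68887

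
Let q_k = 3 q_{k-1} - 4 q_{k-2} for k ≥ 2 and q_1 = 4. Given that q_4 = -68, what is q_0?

Let q_0 = w.
q_2 = 12 - 4w
q_3 = 20 - 12w
q_4 = 12 - 20w
So 12 - 20w = -68, giving w = 4.

4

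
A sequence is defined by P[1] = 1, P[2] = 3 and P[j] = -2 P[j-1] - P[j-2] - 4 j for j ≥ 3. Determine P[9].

-79

P[3] = -2*3 - 1 - 12 = -19
P[4] = -2*(-19) - 3 - 16 = 19
P[5] = -2*19 - (-19) - 20 = -39
P[6] = -2*(-39) - 19 - 24 = 35
P[7] = -2*35 - (-39) - 28 = -59
P[8] = -2*(-59) - 35 - 32 = 51
P[9] = -2*51 - (-59) - 36 = -79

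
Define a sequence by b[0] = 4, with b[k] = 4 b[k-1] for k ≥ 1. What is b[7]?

65536

b[1] = 4·4 = 16
b[2] = 4·16 = 64
b[3] = 4·64 = 256
b[4] = 4·256 = 1024
b[5] = 4·1024 = 4096
b[6] = 4·4096 = 16384
b[7] = 4·16384 = 65536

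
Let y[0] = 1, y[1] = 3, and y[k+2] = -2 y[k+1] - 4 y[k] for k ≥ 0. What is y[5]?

-80

y[2] = -2(3) - 4(1) = -10
y[3] = -2(-10) - 4(3) = 8
y[4] = -2(8) - 4(-10) = 24
y[5] = -2(24) - 4(8) = -80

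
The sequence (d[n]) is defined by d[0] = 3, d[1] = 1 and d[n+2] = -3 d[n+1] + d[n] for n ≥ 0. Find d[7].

d[2] = -3*1 + 3 = 0
d[3] = -3*0 + 1 = 1
d[4] = -3*1 + 0 = -3
d[5] = -3*(-3) + 1 = 10
d[6] = -3*10 + (-3) = -33
d[7] = -3*(-33) + 10 = 109

109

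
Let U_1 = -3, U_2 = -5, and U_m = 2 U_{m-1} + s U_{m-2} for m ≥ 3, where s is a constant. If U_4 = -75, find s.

U_3 = -10 - 3s
U_4 = -20 - 11s
So -20 - 11s = -75, giving s = 5.

5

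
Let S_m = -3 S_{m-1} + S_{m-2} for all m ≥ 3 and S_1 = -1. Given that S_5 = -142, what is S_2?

Let S_2 = w.
S_3 = -1 - 3w
S_4 = 3 + 10w
S_5 = -10 - 33w
So -10 - 33w = -142, giving w = 4.

4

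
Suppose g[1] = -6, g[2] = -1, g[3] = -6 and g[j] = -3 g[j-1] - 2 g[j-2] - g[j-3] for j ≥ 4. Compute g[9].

g[4] = -3·(-6) - 2·(-1) - (-6) = 26
g[5] = -3·26 - 2·(-6) - (-1) = -65
g[6] = -3·(-65) - 2·26 - (-6) = 149
g[7] = -3·149 - 2·(-65) - 26 = -343
g[8] = -3·(-343) - 2·149 - (-65) = 796
g[9] = -3·796 - 2·(-343) - 149 = -1851

-1851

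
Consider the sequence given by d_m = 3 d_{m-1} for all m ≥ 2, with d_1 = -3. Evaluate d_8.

-6561

d_2 = 3*(-3) = -9
d_3 = 3*(-9) = -27
d_4 = 3*(-27) = -81
d_5 = 3*(-81) = -243
d_6 = 3*(-243) = -729
d_7 = 3*(-729) = -2187
d_8 = 3*(-2187) = -6561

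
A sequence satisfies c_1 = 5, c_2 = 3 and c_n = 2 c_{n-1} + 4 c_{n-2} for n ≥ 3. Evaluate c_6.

c_3 = 2(3) + 4(5) = 26
c_4 = 2(26) + 4(3) = 64
c_5 = 2(64) + 4(26) = 232
c_6 = 2(232) + 4(64) = 720

720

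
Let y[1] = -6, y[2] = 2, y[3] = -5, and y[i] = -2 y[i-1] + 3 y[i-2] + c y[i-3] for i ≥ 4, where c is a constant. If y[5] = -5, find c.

y[4] = 16 - 6c
y[5] = -47 + 14c
So -47 + 14c = -5, giving c = 3.

3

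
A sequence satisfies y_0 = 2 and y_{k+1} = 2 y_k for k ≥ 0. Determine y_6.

y_1 = 2(2) = 4
y_2 = 2(4) = 8
y_3 = 2(8) = 16
y_4 = 2(16) = 32
y_5 = 2(32) = 64
y_6 = 2(64) = 128

128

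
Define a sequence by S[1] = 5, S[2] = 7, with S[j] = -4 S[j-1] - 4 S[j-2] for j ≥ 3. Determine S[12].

S[3] = -4·7 - 4·5 = -48
S[4] = -4·(-48) - 4·7 = 164
S[5] = -4·164 - 4·(-48) = -464
S[6] = -4·(-464) - 4·164 = 1200
S[7] = -4·1200 - 4·(-464) = -2944
S[8] = -4·(-2944) - 4·1200 = 6976
S[9] = -4·6976 - 4·(-2944) = -16128
S[10] = -4·(-16128) - 4·6976 = 36608
S[11] = -4·36608 - 4·(-16128) = -81920
S[12] = -4·(-81920) - 4·36608 = 181248

181248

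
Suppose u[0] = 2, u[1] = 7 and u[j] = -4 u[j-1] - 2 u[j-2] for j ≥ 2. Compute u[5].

1340

u[2] = -4(7) - 2(2) = -32
u[3] = -4(-32) - 2(7) = 114
u[4] = -4(114) - 2(-32) = -392
u[5] = -4(-392) - 2(114) = 1340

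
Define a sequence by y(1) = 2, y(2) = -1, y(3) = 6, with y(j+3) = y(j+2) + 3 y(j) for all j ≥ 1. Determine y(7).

y(4) = 6 + 3*2 = 12
y(5) = 12 + 3*(-1) = 9
y(6) = 9 + 3*6 = 27
y(7) = 27 + 3*12 = 63

63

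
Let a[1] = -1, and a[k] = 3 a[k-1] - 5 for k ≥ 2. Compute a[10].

a[2] = 3·(-1) - 5 = -8
a[3] = 3·(-8) - 5 = -29
a[4] = 3·(-29) - 5 = -92
a[5] = 3·(-92) - 5 = -281
a[6] = 3·(-281) - 5 = -848
a[7] = 3·(-848) - 5 = -2549
a[8] = 3·(-2549) - 5 = -7652
a[9] = 3·(-7652) - 5 = -22961
a[10] = 3·(-22961) - 5 = -68888

-68888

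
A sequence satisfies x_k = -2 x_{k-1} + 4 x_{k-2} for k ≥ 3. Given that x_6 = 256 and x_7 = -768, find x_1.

Rearranging, x_{k-2} = (x_k + 2 x_{k-1}) / 4.
x_5 = (-768 + 2·256) / 4 = -256/4 = -64
x_4 = (256 + 2·(-64)) / 4 = 128/4 = 32
x_3 = (-64 + 2·32) / 4 = 0/4 = 0
x_2 = (32 + 2·0) / 4 = 32/4 = 8
x_1 = (0 + 2·8) / 4 = 16/4 = 4

4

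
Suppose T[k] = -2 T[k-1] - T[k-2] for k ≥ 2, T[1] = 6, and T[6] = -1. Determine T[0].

-7

Let T[0] = z.
T[2] = -12 - z
T[3] = 18 + 2z
T[4] = -24 - 3z
T[5] = 30 + 4z
T[6] = -36 - 5z
So -36 - 5z = -1, giving z = -7.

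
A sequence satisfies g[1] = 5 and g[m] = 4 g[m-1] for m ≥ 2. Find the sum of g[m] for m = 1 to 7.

g[2] = 4*5 = 20
g[3] = 4*20 = 80
g[4] = 4*80 = 320
g[5] = 4*320 = 1280
g[6] = 4*1280 = 5120
g[7] = 4*5120 = 20480
Sum = 5 + 20 + 80 + 320 + 1280 + 5120 + 20480 = 27305

27305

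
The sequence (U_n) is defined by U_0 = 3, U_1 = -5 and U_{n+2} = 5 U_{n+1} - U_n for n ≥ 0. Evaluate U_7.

-71165

U_2 = 5*(-5) - 3 = -28
U_3 = 5*(-28) - (-5) = -135
U_4 = 5*(-135) - (-28) = -647
U_5 = 5*(-647) - (-135) = -3100
U_6 = 5*(-3100) - (-647) = -14853
U_7 = 5*(-14853) - (-3100) = -71165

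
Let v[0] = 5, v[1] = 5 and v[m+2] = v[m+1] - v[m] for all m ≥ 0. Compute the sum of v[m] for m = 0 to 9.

v[2] = 5 - 5 = 0
v[3] = 0 - 5 = -5
v[4] = (-5) - 0 = -5
v[5] = (-5) - (-5) = 0
v[6] = 0 - (-5) = 5
v[7] = 5 - 0 = 5
v[8] = 5 - 5 = 0
v[9] = 0 - 5 = -5
Sum = 5 + 5 + 0 + (-5) + (-5) + 0 + 5 + 5 + 0 + (-5) = 5

5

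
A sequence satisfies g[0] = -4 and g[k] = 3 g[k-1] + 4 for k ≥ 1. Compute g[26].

The fixed point is 4/(1 - 3) = -2, so g[k] + 2 = 3(g[k-1] + 2).
Hence g[k] = -2·3^k - 2.
g[26] = -2·3^{26} - 2 = -2·2541865828329 - 2 = -5083731656660.

-5083731656660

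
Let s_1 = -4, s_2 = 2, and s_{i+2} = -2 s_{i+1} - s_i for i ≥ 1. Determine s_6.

s_3 = -2·2 - (-4) = 0
s_4 = -2·0 - 2 = -2
s_5 = -2·(-2) - 0 = 4
s_6 = -2·4 - (-2) = -6

-6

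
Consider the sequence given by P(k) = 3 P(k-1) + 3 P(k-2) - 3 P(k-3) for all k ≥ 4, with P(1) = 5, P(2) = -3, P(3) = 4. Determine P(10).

-14067

P(4) = 3·4 + 3·(-3) - 3·5 = -12
P(5) = 3·(-12) + 3·4 - 3·(-3) = -15
P(6) = 3·(-15) + 3·(-12) - 3·4 = -93
P(7) = 3·(-93) + 3·(-15) - 3·(-12) = -288
P(8) = 3·(-288) + 3·(-93) - 3·(-15) = -1098
P(9) = 3·(-1098) + 3·(-288) - 3·(-93) = -3879
P(10) = 3·(-3879) + 3·(-1098) - 3·(-288) = -14067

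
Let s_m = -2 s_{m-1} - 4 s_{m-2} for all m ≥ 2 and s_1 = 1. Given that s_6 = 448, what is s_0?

7

Let s_0 = z.
s_2 = -2 - 4z
s_3 = 8z
s_4 = 8
s_5 = -16 - 32z
s_6 = 64z
So 64z = 448, giving z = 7.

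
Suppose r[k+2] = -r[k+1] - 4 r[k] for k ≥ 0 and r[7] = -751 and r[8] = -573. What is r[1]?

-7

Rearranging, r[k-2] = (r[k] + r[k-1]) / -4.
r[6] = (-573 + (-751)) / -4 = -1324/-4 = 331
r[5] = (-751 + 331) / -4 = -420/-4 = 105
r[4] = (331 + 105) / -4 = 436/-4 = -109
r[3] = (105 + (-109)) / -4 = -4/-4 = 1
r[2] = (-109 + 1) / -4 = -108/-4 = 27
r[1] = (1 + 27) / -4 = 28/-4 = -7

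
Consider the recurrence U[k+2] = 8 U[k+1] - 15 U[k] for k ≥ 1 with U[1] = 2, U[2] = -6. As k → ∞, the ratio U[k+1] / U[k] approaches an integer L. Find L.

The characteristic equation is r^2 - 8r + 15 = 0, which factors as (r - 5)(r - 3) = 0.
So the roots are 5 and 3. Since |5| > |3| and the coefficient of 5^k is non-zero, the ratio tends to 5.

5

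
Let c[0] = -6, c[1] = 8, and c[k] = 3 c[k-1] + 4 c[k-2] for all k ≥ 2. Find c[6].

1632

c[2] = 3(8) + 4(-6) = 0
c[3] = 3(0) + 4(8) = 32
c[4] = 3(32) + 4(0) = 96
c[5] = 3(96) + 4(32) = 416
c[6] = 3(416) + 4(96) = 1632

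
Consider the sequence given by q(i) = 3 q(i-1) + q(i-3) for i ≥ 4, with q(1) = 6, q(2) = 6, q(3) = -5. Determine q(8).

-660

q(4) = 3*(-5) + 6 = -9
q(5) = 3*(-9) + 6 = -21
q(6) = 3*(-21) + (-5) = -68
q(7) = 3*(-68) + (-9) = -213
q(8) = 3*(-213) + (-21) = -660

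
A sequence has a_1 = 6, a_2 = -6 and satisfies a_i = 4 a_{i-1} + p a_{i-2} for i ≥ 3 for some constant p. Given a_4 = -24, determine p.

a_3 = -24 + 6p
a_4 = -96 + 18p
So -96 + 18p = -24, giving p = 4.

4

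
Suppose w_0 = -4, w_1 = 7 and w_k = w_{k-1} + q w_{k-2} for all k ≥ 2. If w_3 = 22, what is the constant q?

w_2 = 7 - 4q
w_3 = 7 + 3q
So 7 + 3q = 22, giving q = 5.

5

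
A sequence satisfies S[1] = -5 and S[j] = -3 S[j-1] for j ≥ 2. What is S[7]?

S[2] = -3·(-5) = 15
S[3] = -3·15 = -45
S[4] = -3·(-45) = 135
S[5] = -3·135 = -405
S[6] = -3·(-405) = 1215
S[7] = -3·1215 = -3645

-3645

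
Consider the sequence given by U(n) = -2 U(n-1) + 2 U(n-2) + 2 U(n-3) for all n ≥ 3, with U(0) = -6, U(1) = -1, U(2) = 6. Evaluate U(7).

U(3) = -2·6 + 2·(-1) + 2·(-6) = -26
U(4) = -2·(-26) + 2·6 + 2·(-1) = 62
U(5) = -2·62 + 2·(-26) + 2·6 = -164
U(6) = -2·(-164) + 2·62 + 2·(-26) = 400
U(7) = -2·400 + 2·(-164) + 2·62 = -1004

-1004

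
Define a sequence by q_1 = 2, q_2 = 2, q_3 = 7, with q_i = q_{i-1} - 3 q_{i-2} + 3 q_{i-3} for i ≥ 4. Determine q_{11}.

307

q_4 = 7 - 3·2 + 3·2 = 7
q_5 = 7 - 3·7 + 3·2 = -8
q_6 = (-8) - 3·7 + 3·7 = -8
q_7 = (-8) - 3·(-8) + 3·7 = 37
q_8 = 37 - 3·(-8) + 3·(-8) = 37
q_9 = 37 - 3·37 + 3·(-8) = -98
q_{10} = (-98) - 3·37 + 3·37 = -98
q_{11} = (-98) - 3·(-98) + 3·37 = 307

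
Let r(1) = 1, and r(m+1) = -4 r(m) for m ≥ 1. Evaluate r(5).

r(2) = -4*1 = -4
r(3) = -4*(-4) = 16
r(4) = -4*16 = -64
r(5) = -4*(-64) = 256

256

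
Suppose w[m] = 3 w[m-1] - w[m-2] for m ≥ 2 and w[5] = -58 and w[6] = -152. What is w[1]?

Rearranging, w[m-2] = -(w[m] - 3 w[m-1]).
w[4] = -(-152 - 3(-58)) = -22
w[3] = -(-58 - 3(-22)) = -8
w[2] = -(-22 - 3(-8)) = -2
w[1] = -(-8 - 3(-2)) = 2

2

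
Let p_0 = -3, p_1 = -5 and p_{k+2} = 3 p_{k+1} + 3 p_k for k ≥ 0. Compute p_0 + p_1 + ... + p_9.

p_2 = 3·(-5) + 3·(-3) = -24
p_3 = 3·(-24) + 3·(-5) = -87
p_4 = 3·(-87) + 3·(-24) = -333
p_5 = 3·(-333) + 3·(-87) = -1260
p_6 = 3·(-1260) + 3·(-333) = -4779
p_7 = 3·(-4779) + 3·(-1260) = -18117
p_8 = 3·(-18117) + 3·(-4779) = -68688
p_9 = 3·(-68688) + 3·(-18117) = -260415
Sum = (-3) + (-5) + (-24) + (-87) + (-333) + (-1260) + (-4779) + (-18117) + (-68688) + (-260415) = -353711

-353711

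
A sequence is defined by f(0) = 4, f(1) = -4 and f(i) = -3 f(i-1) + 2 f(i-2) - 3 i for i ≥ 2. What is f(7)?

-8957

f(2) = -3*(-4) + 2*4 - 6 = 14
f(3) = -3*14 + 2*(-4) - 9 = -59
f(4) = -3*(-59) + 2*14 - 12 = 193
f(5) = -3*193 + 2*(-59) - 15 = -712
f(6) = -3*(-712) + 2*193 - 18 = 2504
f(7) = -3*2504 + 2*(-712) - 21 = -8957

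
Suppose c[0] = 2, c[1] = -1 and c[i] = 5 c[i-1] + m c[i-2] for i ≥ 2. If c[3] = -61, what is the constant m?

-4

c[2] = -5 + 2m
c[3] = -25 + 9m
So -25 + 9m = -61, giving m = -4.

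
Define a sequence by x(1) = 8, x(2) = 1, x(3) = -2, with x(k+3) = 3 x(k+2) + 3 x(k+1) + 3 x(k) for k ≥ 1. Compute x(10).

x(4) = 3(-2) + 3(1) + 3(8) = 21
x(5) = 3(21) + 3(-2) + 3(1) = 60
x(6) = 3(60) + 3(21) + 3(-2) = 237
x(7) = 3(237) + 3(60) + 3(21) = 954
x(8) = 3(954) + 3(237) + 3(60) = 3753
x(9) = 3(3753) + 3(954) + 3(237) = 14832
x(10) = 3(14832) + 3(3753) + 3(954) = 58617

58617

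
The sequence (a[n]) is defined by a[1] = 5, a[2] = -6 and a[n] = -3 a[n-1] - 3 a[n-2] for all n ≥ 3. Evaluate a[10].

-243

a[3] = -3·(-6) - 3·5 = 3
a[4] = -3·3 - 3·(-6) = 9
a[5] = -3·9 - 3·3 = -36
a[6] = -3·(-36) - 3·9 = 81
a[7] = -3·81 - 3·(-36) = -135
a[8] = -3·(-135) - 3·81 = 162
a[9] = -3·162 - 3·(-135) = -81
a[10] = -3·(-81) - 3·162 = -243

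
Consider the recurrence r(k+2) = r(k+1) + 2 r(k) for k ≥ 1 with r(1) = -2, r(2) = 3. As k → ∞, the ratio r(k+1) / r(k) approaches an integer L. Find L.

2

The characteristic equation is r^2 - r - 2 = 0, which factors as (r - 2)(r + 1) = 0.
So the roots are 2 and -1. Since |2| > |-1| and the coefficient of 2^k is non-zero, the ratio tends to 2.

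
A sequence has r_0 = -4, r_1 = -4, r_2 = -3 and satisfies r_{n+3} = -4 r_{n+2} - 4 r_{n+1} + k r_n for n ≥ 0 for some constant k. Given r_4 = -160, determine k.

-5

r_3 = 28 - 4k
r_4 = -100 + 12k
So -100 + 12k = -160, giving k = -5.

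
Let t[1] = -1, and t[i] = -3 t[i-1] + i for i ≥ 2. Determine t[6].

t[2] = -3·(-1) + 2 = 5
t[3] = -3·5 + 3 = -12
t[4] = -3·(-12) + 4 = 40
t[5] = -3·40 + 5 = -115
t[6] = -3·(-115) + 6 = 351

351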